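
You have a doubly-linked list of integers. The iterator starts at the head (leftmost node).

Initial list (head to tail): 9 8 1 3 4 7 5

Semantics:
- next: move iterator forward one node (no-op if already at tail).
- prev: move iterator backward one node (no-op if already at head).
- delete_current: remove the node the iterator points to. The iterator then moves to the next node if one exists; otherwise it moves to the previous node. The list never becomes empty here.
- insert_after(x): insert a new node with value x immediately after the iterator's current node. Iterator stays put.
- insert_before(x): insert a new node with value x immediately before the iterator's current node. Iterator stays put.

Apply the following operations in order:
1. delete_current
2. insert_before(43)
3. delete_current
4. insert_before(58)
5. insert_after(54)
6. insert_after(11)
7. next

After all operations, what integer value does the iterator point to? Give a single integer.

Answer: 11

Derivation:
After 1 (delete_current): list=[8, 1, 3, 4, 7, 5] cursor@8
After 2 (insert_before(43)): list=[43, 8, 1, 3, 4, 7, 5] cursor@8
After 3 (delete_current): list=[43, 1, 3, 4, 7, 5] cursor@1
After 4 (insert_before(58)): list=[43, 58, 1, 3, 4, 7, 5] cursor@1
After 5 (insert_after(54)): list=[43, 58, 1, 54, 3, 4, 7, 5] cursor@1
After 6 (insert_after(11)): list=[43, 58, 1, 11, 54, 3, 4, 7, 5] cursor@1
After 7 (next): list=[43, 58, 1, 11, 54, 3, 4, 7, 5] cursor@11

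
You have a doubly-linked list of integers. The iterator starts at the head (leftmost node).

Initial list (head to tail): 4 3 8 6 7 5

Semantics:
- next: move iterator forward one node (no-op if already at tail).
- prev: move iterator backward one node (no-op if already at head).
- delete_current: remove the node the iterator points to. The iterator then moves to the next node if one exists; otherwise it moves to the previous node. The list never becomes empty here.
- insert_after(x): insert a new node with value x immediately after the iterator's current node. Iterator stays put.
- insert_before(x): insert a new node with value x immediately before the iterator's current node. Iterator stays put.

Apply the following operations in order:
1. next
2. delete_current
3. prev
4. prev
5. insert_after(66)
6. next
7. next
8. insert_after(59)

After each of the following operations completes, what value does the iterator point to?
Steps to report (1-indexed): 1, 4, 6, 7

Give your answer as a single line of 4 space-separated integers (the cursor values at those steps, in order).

After 1 (next): list=[4, 3, 8, 6, 7, 5] cursor@3
After 2 (delete_current): list=[4, 8, 6, 7, 5] cursor@8
After 3 (prev): list=[4, 8, 6, 7, 5] cursor@4
After 4 (prev): list=[4, 8, 6, 7, 5] cursor@4
After 5 (insert_after(66)): list=[4, 66, 8, 6, 7, 5] cursor@4
After 6 (next): list=[4, 66, 8, 6, 7, 5] cursor@66
After 7 (next): list=[4, 66, 8, 6, 7, 5] cursor@8
After 8 (insert_after(59)): list=[4, 66, 8, 59, 6, 7, 5] cursor@8

Answer: 3 4 66 8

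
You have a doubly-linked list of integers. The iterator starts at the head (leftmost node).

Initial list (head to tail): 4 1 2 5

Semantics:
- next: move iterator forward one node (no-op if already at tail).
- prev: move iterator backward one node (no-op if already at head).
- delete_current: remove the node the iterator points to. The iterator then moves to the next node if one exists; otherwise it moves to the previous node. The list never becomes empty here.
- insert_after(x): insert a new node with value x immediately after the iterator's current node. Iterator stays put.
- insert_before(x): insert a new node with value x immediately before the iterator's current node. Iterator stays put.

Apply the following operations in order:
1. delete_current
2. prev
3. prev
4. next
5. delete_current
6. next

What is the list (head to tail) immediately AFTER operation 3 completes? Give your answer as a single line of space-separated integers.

Answer: 1 2 5

Derivation:
After 1 (delete_current): list=[1, 2, 5] cursor@1
After 2 (prev): list=[1, 2, 5] cursor@1
After 3 (prev): list=[1, 2, 5] cursor@1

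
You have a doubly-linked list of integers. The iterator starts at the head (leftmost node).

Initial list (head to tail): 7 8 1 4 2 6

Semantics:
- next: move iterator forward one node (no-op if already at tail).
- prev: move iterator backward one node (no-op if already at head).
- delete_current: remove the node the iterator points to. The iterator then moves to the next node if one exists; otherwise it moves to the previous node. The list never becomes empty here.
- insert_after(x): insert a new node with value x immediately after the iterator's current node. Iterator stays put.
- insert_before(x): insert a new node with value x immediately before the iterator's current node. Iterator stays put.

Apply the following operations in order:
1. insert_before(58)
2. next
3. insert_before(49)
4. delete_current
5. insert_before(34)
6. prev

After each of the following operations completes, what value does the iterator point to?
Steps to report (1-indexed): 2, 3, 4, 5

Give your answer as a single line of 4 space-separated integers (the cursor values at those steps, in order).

Answer: 8 8 1 1

Derivation:
After 1 (insert_before(58)): list=[58, 7, 8, 1, 4, 2, 6] cursor@7
After 2 (next): list=[58, 7, 8, 1, 4, 2, 6] cursor@8
After 3 (insert_before(49)): list=[58, 7, 49, 8, 1, 4, 2, 6] cursor@8
After 4 (delete_current): list=[58, 7, 49, 1, 4, 2, 6] cursor@1
After 5 (insert_before(34)): list=[58, 7, 49, 34, 1, 4, 2, 6] cursor@1
After 6 (prev): list=[58, 7, 49, 34, 1, 4, 2, 6] cursor@34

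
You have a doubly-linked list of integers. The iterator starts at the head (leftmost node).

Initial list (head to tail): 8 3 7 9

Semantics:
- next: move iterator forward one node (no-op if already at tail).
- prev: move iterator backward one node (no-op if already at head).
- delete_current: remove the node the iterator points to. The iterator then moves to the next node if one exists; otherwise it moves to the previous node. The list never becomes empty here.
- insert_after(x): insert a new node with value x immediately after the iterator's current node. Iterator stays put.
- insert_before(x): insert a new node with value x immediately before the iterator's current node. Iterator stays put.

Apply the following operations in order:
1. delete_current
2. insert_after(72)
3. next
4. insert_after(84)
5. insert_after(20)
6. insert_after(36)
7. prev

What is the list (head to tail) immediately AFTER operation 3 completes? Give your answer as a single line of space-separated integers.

After 1 (delete_current): list=[3, 7, 9] cursor@3
After 2 (insert_after(72)): list=[3, 72, 7, 9] cursor@3
After 3 (next): list=[3, 72, 7, 9] cursor@72

Answer: 3 72 7 9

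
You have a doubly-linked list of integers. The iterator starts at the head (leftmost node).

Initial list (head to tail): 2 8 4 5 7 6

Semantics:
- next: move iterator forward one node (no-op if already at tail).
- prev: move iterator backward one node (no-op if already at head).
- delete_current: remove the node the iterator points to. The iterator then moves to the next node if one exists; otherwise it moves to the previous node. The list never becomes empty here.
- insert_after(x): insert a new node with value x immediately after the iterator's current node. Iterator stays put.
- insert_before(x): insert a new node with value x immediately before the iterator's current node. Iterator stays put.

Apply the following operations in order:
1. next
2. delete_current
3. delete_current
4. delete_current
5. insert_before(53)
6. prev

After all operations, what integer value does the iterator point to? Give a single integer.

Answer: 53

Derivation:
After 1 (next): list=[2, 8, 4, 5, 7, 6] cursor@8
After 2 (delete_current): list=[2, 4, 5, 7, 6] cursor@4
After 3 (delete_current): list=[2, 5, 7, 6] cursor@5
After 4 (delete_current): list=[2, 7, 6] cursor@7
After 5 (insert_before(53)): list=[2, 53, 7, 6] cursor@7
After 6 (prev): list=[2, 53, 7, 6] cursor@53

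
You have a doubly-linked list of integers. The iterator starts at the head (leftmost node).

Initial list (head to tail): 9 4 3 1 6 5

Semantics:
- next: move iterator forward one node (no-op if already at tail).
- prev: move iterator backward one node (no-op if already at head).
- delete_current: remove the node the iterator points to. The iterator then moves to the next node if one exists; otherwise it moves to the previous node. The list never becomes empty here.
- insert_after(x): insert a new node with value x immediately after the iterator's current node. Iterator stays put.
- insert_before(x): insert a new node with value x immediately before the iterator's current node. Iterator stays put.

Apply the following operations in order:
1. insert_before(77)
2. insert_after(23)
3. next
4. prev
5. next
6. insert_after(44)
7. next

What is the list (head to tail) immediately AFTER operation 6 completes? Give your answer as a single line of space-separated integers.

Answer: 77 9 23 44 4 3 1 6 5

Derivation:
After 1 (insert_before(77)): list=[77, 9, 4, 3, 1, 6, 5] cursor@9
After 2 (insert_after(23)): list=[77, 9, 23, 4, 3, 1, 6, 5] cursor@9
After 3 (next): list=[77, 9, 23, 4, 3, 1, 6, 5] cursor@23
After 4 (prev): list=[77, 9, 23, 4, 3, 1, 6, 5] cursor@9
After 5 (next): list=[77, 9, 23, 4, 3, 1, 6, 5] cursor@23
After 6 (insert_after(44)): list=[77, 9, 23, 44, 4, 3, 1, 6, 5] cursor@23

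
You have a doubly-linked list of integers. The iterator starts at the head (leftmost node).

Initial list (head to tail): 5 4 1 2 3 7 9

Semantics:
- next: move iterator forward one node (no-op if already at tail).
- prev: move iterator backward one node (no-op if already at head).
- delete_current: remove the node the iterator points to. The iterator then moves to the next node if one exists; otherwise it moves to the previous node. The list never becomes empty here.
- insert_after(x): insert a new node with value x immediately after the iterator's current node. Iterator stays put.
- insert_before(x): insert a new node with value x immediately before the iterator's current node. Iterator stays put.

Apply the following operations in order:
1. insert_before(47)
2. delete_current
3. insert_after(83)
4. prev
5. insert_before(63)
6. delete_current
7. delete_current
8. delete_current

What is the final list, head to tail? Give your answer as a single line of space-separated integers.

Answer: 63 1 2 3 7 9

Derivation:
After 1 (insert_before(47)): list=[47, 5, 4, 1, 2, 3, 7, 9] cursor@5
After 2 (delete_current): list=[47, 4, 1, 2, 3, 7, 9] cursor@4
After 3 (insert_after(83)): list=[47, 4, 83, 1, 2, 3, 7, 9] cursor@4
After 4 (prev): list=[47, 4, 83, 1, 2, 3, 7, 9] cursor@47
After 5 (insert_before(63)): list=[63, 47, 4, 83, 1, 2, 3, 7, 9] cursor@47
After 6 (delete_current): list=[63, 4, 83, 1, 2, 3, 7, 9] cursor@4
After 7 (delete_current): list=[63, 83, 1, 2, 3, 7, 9] cursor@83
After 8 (delete_current): list=[63, 1, 2, 3, 7, 9] cursor@1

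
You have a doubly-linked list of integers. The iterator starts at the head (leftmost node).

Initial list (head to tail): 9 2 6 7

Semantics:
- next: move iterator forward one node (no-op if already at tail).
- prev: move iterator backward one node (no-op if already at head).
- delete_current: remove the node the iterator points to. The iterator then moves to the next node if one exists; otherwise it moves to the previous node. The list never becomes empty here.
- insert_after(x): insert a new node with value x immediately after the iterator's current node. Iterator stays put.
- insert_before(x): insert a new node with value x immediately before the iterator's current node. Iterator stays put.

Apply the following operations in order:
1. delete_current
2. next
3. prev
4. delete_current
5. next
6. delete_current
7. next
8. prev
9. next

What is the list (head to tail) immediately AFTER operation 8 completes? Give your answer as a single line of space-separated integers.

Answer: 6

Derivation:
After 1 (delete_current): list=[2, 6, 7] cursor@2
After 2 (next): list=[2, 6, 7] cursor@6
After 3 (prev): list=[2, 6, 7] cursor@2
After 4 (delete_current): list=[6, 7] cursor@6
After 5 (next): list=[6, 7] cursor@7
After 6 (delete_current): list=[6] cursor@6
After 7 (next): list=[6] cursor@6
After 8 (prev): list=[6] cursor@6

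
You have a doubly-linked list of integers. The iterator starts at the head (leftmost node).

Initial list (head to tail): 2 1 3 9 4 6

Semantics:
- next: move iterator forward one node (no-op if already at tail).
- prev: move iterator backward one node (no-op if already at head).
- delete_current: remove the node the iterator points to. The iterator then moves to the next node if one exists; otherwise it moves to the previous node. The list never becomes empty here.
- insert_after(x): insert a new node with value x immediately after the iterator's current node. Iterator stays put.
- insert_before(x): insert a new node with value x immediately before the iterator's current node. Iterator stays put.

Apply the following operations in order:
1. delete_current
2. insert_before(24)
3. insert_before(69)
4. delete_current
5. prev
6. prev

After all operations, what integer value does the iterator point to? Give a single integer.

Answer: 24

Derivation:
After 1 (delete_current): list=[1, 3, 9, 4, 6] cursor@1
After 2 (insert_before(24)): list=[24, 1, 3, 9, 4, 6] cursor@1
After 3 (insert_before(69)): list=[24, 69, 1, 3, 9, 4, 6] cursor@1
After 4 (delete_current): list=[24, 69, 3, 9, 4, 6] cursor@3
After 5 (prev): list=[24, 69, 3, 9, 4, 6] cursor@69
After 6 (prev): list=[24, 69, 3, 9, 4, 6] cursor@24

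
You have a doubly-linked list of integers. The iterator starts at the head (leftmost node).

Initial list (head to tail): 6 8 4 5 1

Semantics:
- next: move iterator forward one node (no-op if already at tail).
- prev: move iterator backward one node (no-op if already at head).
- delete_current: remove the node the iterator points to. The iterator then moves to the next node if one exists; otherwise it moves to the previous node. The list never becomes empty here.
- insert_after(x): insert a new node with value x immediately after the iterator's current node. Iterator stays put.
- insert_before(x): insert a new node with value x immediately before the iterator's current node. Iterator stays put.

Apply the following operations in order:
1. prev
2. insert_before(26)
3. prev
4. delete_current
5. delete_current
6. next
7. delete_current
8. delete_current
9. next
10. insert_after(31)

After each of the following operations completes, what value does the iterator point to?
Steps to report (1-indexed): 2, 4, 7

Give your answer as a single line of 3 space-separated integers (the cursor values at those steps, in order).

After 1 (prev): list=[6, 8, 4, 5, 1] cursor@6
After 2 (insert_before(26)): list=[26, 6, 8, 4, 5, 1] cursor@6
After 3 (prev): list=[26, 6, 8, 4, 5, 1] cursor@26
After 4 (delete_current): list=[6, 8, 4, 5, 1] cursor@6
After 5 (delete_current): list=[8, 4, 5, 1] cursor@8
After 6 (next): list=[8, 4, 5, 1] cursor@4
After 7 (delete_current): list=[8, 5, 1] cursor@5
After 8 (delete_current): list=[8, 1] cursor@1
After 9 (next): list=[8, 1] cursor@1
After 10 (insert_after(31)): list=[8, 1, 31] cursor@1

Answer: 6 6 5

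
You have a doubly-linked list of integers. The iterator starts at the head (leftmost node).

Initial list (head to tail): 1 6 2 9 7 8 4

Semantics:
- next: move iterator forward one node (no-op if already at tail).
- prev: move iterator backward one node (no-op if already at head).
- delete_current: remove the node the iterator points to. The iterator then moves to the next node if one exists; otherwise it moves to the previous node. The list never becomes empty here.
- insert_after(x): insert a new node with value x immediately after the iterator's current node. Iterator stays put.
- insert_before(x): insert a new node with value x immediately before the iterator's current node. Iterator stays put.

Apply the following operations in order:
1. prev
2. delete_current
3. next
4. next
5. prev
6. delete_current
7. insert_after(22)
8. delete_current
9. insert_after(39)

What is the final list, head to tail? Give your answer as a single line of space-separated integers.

Answer: 6 22 39 7 8 4

Derivation:
After 1 (prev): list=[1, 6, 2, 9, 7, 8, 4] cursor@1
After 2 (delete_current): list=[6, 2, 9, 7, 8, 4] cursor@6
After 3 (next): list=[6, 2, 9, 7, 8, 4] cursor@2
After 4 (next): list=[6, 2, 9, 7, 8, 4] cursor@9
After 5 (prev): list=[6, 2, 9, 7, 8, 4] cursor@2
After 6 (delete_current): list=[6, 9, 7, 8, 4] cursor@9
After 7 (insert_after(22)): list=[6, 9, 22, 7, 8, 4] cursor@9
After 8 (delete_current): list=[6, 22, 7, 8, 4] cursor@22
After 9 (insert_after(39)): list=[6, 22, 39, 7, 8, 4] cursor@22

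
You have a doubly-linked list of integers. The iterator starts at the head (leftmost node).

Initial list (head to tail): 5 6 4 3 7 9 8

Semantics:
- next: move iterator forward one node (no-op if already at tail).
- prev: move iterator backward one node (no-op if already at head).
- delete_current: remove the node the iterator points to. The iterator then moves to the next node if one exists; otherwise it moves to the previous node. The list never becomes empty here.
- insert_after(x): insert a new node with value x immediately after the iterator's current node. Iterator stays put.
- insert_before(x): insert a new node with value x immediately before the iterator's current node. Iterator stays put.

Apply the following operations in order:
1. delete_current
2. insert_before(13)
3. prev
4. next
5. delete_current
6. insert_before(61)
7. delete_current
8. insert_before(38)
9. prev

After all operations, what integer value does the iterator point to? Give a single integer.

Answer: 38

Derivation:
After 1 (delete_current): list=[6, 4, 3, 7, 9, 8] cursor@6
After 2 (insert_before(13)): list=[13, 6, 4, 3, 7, 9, 8] cursor@6
After 3 (prev): list=[13, 6, 4, 3, 7, 9, 8] cursor@13
After 4 (next): list=[13, 6, 4, 3, 7, 9, 8] cursor@6
After 5 (delete_current): list=[13, 4, 3, 7, 9, 8] cursor@4
After 6 (insert_before(61)): list=[13, 61, 4, 3, 7, 9, 8] cursor@4
After 7 (delete_current): list=[13, 61, 3, 7, 9, 8] cursor@3
After 8 (insert_before(38)): list=[13, 61, 38, 3, 7, 9, 8] cursor@3
After 9 (prev): list=[13, 61, 38, 3, 7, 9, 8] cursor@38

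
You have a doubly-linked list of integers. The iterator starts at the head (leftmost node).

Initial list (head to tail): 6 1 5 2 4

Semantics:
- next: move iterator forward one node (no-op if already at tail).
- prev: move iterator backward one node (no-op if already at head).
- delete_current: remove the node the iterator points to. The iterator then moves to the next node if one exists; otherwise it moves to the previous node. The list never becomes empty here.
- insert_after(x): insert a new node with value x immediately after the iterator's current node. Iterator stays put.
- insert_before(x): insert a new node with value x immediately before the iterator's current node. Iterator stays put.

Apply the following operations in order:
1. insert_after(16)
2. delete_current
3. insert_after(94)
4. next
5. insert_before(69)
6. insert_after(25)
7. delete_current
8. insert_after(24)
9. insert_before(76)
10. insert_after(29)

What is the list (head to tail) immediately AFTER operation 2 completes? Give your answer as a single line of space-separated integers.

Answer: 16 1 5 2 4

Derivation:
After 1 (insert_after(16)): list=[6, 16, 1, 5, 2, 4] cursor@6
After 2 (delete_current): list=[16, 1, 5, 2, 4] cursor@16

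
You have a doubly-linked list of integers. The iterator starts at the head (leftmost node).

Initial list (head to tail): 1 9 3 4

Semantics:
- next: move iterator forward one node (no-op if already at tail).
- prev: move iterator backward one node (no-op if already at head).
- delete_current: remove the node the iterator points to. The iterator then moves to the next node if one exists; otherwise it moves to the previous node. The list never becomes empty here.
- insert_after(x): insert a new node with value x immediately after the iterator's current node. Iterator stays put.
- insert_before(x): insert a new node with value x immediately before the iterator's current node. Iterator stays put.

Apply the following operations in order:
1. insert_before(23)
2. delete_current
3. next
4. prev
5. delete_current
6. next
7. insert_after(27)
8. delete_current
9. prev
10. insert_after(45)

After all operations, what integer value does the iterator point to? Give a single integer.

After 1 (insert_before(23)): list=[23, 1, 9, 3, 4] cursor@1
After 2 (delete_current): list=[23, 9, 3, 4] cursor@9
After 3 (next): list=[23, 9, 3, 4] cursor@3
After 4 (prev): list=[23, 9, 3, 4] cursor@9
After 5 (delete_current): list=[23, 3, 4] cursor@3
After 6 (next): list=[23, 3, 4] cursor@4
After 7 (insert_after(27)): list=[23, 3, 4, 27] cursor@4
After 8 (delete_current): list=[23, 3, 27] cursor@27
After 9 (prev): list=[23, 3, 27] cursor@3
After 10 (insert_after(45)): list=[23, 3, 45, 27] cursor@3

Answer: 3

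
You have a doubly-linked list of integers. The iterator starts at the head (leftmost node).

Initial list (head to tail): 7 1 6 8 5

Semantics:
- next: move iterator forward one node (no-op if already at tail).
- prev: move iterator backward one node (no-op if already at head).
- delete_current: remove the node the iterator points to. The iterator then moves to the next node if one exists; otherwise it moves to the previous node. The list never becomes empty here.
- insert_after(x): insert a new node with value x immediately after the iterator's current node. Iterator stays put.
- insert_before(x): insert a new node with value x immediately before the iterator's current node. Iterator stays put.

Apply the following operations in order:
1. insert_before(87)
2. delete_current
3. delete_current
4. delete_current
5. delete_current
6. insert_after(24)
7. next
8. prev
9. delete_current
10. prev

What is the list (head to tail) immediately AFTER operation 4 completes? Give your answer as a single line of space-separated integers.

After 1 (insert_before(87)): list=[87, 7, 1, 6, 8, 5] cursor@7
After 2 (delete_current): list=[87, 1, 6, 8, 5] cursor@1
After 3 (delete_current): list=[87, 6, 8, 5] cursor@6
After 4 (delete_current): list=[87, 8, 5] cursor@8

Answer: 87 8 5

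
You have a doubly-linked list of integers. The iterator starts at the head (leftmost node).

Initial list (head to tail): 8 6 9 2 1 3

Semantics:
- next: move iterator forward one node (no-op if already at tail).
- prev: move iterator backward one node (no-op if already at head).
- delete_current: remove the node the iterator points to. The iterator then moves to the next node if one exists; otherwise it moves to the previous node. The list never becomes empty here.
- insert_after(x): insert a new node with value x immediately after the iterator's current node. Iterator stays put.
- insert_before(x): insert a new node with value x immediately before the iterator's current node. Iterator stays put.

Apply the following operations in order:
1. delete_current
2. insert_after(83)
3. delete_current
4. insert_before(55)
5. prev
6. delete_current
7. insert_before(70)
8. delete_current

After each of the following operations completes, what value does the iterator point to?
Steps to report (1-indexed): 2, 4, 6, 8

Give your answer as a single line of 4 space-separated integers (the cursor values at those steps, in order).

Answer: 6 83 83 9

Derivation:
After 1 (delete_current): list=[6, 9, 2, 1, 3] cursor@6
After 2 (insert_after(83)): list=[6, 83, 9, 2, 1, 3] cursor@6
After 3 (delete_current): list=[83, 9, 2, 1, 3] cursor@83
After 4 (insert_before(55)): list=[55, 83, 9, 2, 1, 3] cursor@83
After 5 (prev): list=[55, 83, 9, 2, 1, 3] cursor@55
After 6 (delete_current): list=[83, 9, 2, 1, 3] cursor@83
After 7 (insert_before(70)): list=[70, 83, 9, 2, 1, 3] cursor@83
After 8 (delete_current): list=[70, 9, 2, 1, 3] cursor@9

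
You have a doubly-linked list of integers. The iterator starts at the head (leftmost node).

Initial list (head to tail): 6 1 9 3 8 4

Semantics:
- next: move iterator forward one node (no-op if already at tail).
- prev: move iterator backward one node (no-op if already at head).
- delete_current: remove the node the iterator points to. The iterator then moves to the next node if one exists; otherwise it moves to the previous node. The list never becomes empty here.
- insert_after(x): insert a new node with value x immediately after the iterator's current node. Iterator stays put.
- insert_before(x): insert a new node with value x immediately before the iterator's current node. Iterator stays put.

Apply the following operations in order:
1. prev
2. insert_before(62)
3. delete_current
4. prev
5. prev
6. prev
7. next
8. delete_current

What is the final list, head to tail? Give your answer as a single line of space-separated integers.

After 1 (prev): list=[6, 1, 9, 3, 8, 4] cursor@6
After 2 (insert_before(62)): list=[62, 6, 1, 9, 3, 8, 4] cursor@6
After 3 (delete_current): list=[62, 1, 9, 3, 8, 4] cursor@1
After 4 (prev): list=[62, 1, 9, 3, 8, 4] cursor@62
After 5 (prev): list=[62, 1, 9, 3, 8, 4] cursor@62
After 6 (prev): list=[62, 1, 9, 3, 8, 4] cursor@62
After 7 (next): list=[62, 1, 9, 3, 8, 4] cursor@1
After 8 (delete_current): list=[62, 9, 3, 8, 4] cursor@9

Answer: 62 9 3 8 4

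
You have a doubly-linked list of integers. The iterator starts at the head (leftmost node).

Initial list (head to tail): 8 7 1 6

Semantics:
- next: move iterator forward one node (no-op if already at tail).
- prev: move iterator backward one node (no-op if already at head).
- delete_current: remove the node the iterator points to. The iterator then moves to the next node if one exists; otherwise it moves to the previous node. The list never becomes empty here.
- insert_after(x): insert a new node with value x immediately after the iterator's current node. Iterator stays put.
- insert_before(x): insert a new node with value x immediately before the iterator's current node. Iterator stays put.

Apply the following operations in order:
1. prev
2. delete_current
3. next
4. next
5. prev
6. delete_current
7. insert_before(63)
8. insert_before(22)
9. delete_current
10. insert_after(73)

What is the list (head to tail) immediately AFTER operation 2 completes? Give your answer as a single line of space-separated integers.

Answer: 7 1 6

Derivation:
After 1 (prev): list=[8, 7, 1, 6] cursor@8
After 2 (delete_current): list=[7, 1, 6] cursor@7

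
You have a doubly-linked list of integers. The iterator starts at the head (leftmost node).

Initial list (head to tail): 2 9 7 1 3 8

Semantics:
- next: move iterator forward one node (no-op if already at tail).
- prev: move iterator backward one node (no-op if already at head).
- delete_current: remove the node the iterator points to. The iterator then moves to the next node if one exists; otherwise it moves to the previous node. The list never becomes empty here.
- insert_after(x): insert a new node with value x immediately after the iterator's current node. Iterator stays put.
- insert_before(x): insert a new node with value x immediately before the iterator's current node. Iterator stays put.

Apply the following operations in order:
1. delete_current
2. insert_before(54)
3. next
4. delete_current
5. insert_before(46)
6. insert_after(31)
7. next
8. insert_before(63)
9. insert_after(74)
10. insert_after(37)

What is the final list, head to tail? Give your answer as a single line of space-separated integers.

After 1 (delete_current): list=[9, 7, 1, 3, 8] cursor@9
After 2 (insert_before(54)): list=[54, 9, 7, 1, 3, 8] cursor@9
After 3 (next): list=[54, 9, 7, 1, 3, 8] cursor@7
After 4 (delete_current): list=[54, 9, 1, 3, 8] cursor@1
After 5 (insert_before(46)): list=[54, 9, 46, 1, 3, 8] cursor@1
After 6 (insert_after(31)): list=[54, 9, 46, 1, 31, 3, 8] cursor@1
After 7 (next): list=[54, 9, 46, 1, 31, 3, 8] cursor@31
After 8 (insert_before(63)): list=[54, 9, 46, 1, 63, 31, 3, 8] cursor@31
After 9 (insert_after(74)): list=[54, 9, 46, 1, 63, 31, 74, 3, 8] cursor@31
After 10 (insert_after(37)): list=[54, 9, 46, 1, 63, 31, 37, 74, 3, 8] cursor@31

Answer: 54 9 46 1 63 31 37 74 3 8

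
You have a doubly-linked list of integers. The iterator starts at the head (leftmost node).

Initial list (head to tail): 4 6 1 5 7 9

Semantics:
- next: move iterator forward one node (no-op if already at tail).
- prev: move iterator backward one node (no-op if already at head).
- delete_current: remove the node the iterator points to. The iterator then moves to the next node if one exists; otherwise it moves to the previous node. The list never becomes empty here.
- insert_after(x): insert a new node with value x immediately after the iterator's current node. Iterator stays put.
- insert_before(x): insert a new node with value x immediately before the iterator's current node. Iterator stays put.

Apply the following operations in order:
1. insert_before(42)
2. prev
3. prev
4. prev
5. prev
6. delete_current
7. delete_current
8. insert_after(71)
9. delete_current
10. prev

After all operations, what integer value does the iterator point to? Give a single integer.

Answer: 71

Derivation:
After 1 (insert_before(42)): list=[42, 4, 6, 1, 5, 7, 9] cursor@4
After 2 (prev): list=[42, 4, 6, 1, 5, 7, 9] cursor@42
After 3 (prev): list=[42, 4, 6, 1, 5, 7, 9] cursor@42
After 4 (prev): list=[42, 4, 6, 1, 5, 7, 9] cursor@42
After 5 (prev): list=[42, 4, 6, 1, 5, 7, 9] cursor@42
After 6 (delete_current): list=[4, 6, 1, 5, 7, 9] cursor@4
After 7 (delete_current): list=[6, 1, 5, 7, 9] cursor@6
After 8 (insert_after(71)): list=[6, 71, 1, 5, 7, 9] cursor@6
After 9 (delete_current): list=[71, 1, 5, 7, 9] cursor@71
After 10 (prev): list=[71, 1, 5, 7, 9] cursor@71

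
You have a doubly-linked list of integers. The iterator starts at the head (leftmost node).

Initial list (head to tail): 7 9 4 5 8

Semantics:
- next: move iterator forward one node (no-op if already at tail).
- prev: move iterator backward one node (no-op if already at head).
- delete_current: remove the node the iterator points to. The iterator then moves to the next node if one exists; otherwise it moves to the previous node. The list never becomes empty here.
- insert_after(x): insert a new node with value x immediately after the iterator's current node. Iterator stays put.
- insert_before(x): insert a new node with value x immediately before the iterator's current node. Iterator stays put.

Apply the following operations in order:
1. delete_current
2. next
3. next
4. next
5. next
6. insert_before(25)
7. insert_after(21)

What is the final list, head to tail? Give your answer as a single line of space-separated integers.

After 1 (delete_current): list=[9, 4, 5, 8] cursor@9
After 2 (next): list=[9, 4, 5, 8] cursor@4
After 3 (next): list=[9, 4, 5, 8] cursor@5
After 4 (next): list=[9, 4, 5, 8] cursor@8
After 5 (next): list=[9, 4, 5, 8] cursor@8
After 6 (insert_before(25)): list=[9, 4, 5, 25, 8] cursor@8
After 7 (insert_after(21)): list=[9, 4, 5, 25, 8, 21] cursor@8

Answer: 9 4 5 25 8 21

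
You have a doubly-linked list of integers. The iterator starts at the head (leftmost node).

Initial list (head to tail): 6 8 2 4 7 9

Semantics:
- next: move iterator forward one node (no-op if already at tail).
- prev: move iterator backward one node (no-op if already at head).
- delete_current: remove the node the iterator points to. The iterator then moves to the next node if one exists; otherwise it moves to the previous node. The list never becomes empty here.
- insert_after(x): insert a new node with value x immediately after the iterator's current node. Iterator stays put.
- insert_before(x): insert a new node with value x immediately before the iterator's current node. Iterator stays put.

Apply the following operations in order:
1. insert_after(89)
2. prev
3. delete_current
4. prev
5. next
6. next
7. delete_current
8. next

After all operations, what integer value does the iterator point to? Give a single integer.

After 1 (insert_after(89)): list=[6, 89, 8, 2, 4, 7, 9] cursor@6
After 2 (prev): list=[6, 89, 8, 2, 4, 7, 9] cursor@6
After 3 (delete_current): list=[89, 8, 2, 4, 7, 9] cursor@89
After 4 (prev): list=[89, 8, 2, 4, 7, 9] cursor@89
After 5 (next): list=[89, 8, 2, 4, 7, 9] cursor@8
After 6 (next): list=[89, 8, 2, 4, 7, 9] cursor@2
After 7 (delete_current): list=[89, 8, 4, 7, 9] cursor@4
After 8 (next): list=[89, 8, 4, 7, 9] cursor@7

Answer: 7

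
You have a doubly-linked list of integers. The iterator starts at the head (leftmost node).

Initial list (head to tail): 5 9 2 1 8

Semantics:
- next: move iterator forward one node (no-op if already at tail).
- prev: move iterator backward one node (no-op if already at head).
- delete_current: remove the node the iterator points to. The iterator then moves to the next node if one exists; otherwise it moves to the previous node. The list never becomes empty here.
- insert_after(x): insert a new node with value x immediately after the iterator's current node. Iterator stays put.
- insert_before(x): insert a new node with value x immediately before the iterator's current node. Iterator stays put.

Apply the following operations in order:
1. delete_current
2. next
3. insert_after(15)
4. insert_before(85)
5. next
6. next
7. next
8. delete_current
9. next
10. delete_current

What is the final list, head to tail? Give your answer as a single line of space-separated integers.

After 1 (delete_current): list=[9, 2, 1, 8] cursor@9
After 2 (next): list=[9, 2, 1, 8] cursor@2
After 3 (insert_after(15)): list=[9, 2, 15, 1, 8] cursor@2
After 4 (insert_before(85)): list=[9, 85, 2, 15, 1, 8] cursor@2
After 5 (next): list=[9, 85, 2, 15, 1, 8] cursor@15
After 6 (next): list=[9, 85, 2, 15, 1, 8] cursor@1
After 7 (next): list=[9, 85, 2, 15, 1, 8] cursor@8
After 8 (delete_current): list=[9, 85, 2, 15, 1] cursor@1
After 9 (next): list=[9, 85, 2, 15, 1] cursor@1
After 10 (delete_current): list=[9, 85, 2, 15] cursor@15

Answer: 9 85 2 15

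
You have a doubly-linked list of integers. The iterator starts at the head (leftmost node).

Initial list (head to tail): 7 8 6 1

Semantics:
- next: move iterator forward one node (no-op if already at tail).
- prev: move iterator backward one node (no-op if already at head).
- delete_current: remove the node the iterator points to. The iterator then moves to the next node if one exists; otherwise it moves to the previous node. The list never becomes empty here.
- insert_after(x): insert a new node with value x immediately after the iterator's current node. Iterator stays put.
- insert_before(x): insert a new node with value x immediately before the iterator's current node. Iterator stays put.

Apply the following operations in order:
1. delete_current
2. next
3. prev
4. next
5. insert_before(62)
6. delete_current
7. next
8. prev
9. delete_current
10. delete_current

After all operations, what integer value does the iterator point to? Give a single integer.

After 1 (delete_current): list=[8, 6, 1] cursor@8
After 2 (next): list=[8, 6, 1] cursor@6
After 3 (prev): list=[8, 6, 1] cursor@8
After 4 (next): list=[8, 6, 1] cursor@6
After 5 (insert_before(62)): list=[8, 62, 6, 1] cursor@6
After 6 (delete_current): list=[8, 62, 1] cursor@1
After 7 (next): list=[8, 62, 1] cursor@1
After 8 (prev): list=[8, 62, 1] cursor@62
After 9 (delete_current): list=[8, 1] cursor@1
After 10 (delete_current): list=[8] cursor@8

Answer: 8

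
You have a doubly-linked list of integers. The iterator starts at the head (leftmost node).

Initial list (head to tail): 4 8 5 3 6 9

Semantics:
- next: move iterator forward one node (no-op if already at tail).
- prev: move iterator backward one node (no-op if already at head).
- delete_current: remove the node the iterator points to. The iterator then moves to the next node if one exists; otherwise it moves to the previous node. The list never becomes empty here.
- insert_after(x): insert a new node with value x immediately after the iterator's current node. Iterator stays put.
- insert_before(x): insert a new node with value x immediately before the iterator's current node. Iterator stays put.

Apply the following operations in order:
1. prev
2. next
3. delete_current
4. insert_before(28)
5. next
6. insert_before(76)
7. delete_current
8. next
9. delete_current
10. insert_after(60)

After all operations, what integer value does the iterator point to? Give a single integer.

Answer: 6

Derivation:
After 1 (prev): list=[4, 8, 5, 3, 6, 9] cursor@4
After 2 (next): list=[4, 8, 5, 3, 6, 9] cursor@8
After 3 (delete_current): list=[4, 5, 3, 6, 9] cursor@5
After 4 (insert_before(28)): list=[4, 28, 5, 3, 6, 9] cursor@5
After 5 (next): list=[4, 28, 5, 3, 6, 9] cursor@3
After 6 (insert_before(76)): list=[4, 28, 5, 76, 3, 6, 9] cursor@3
After 7 (delete_current): list=[4, 28, 5, 76, 6, 9] cursor@6
After 8 (next): list=[4, 28, 5, 76, 6, 9] cursor@9
After 9 (delete_current): list=[4, 28, 5, 76, 6] cursor@6
After 10 (insert_after(60)): list=[4, 28, 5, 76, 6, 60] cursor@6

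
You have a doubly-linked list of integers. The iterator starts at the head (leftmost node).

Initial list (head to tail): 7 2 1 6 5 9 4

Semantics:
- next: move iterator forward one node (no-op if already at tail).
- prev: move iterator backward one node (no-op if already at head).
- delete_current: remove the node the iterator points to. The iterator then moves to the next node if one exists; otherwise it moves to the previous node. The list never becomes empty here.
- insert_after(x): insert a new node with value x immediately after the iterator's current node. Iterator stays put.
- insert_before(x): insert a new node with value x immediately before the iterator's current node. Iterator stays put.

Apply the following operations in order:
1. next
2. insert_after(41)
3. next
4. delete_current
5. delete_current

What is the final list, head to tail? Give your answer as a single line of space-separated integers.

After 1 (next): list=[7, 2, 1, 6, 5, 9, 4] cursor@2
After 2 (insert_after(41)): list=[7, 2, 41, 1, 6, 5, 9, 4] cursor@2
After 3 (next): list=[7, 2, 41, 1, 6, 5, 9, 4] cursor@41
After 4 (delete_current): list=[7, 2, 1, 6, 5, 9, 4] cursor@1
After 5 (delete_current): list=[7, 2, 6, 5, 9, 4] cursor@6

Answer: 7 2 6 5 9 4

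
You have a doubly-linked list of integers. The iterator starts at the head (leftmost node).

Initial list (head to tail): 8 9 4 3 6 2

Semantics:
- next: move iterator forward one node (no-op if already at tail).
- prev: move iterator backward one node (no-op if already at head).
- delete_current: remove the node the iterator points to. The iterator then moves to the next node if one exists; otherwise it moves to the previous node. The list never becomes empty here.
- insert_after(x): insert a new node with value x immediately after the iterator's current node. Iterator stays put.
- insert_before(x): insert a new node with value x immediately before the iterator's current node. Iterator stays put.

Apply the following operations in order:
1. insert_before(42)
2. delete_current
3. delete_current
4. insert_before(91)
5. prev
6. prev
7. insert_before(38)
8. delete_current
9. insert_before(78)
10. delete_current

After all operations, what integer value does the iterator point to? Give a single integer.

After 1 (insert_before(42)): list=[42, 8, 9, 4, 3, 6, 2] cursor@8
After 2 (delete_current): list=[42, 9, 4, 3, 6, 2] cursor@9
After 3 (delete_current): list=[42, 4, 3, 6, 2] cursor@4
After 4 (insert_before(91)): list=[42, 91, 4, 3, 6, 2] cursor@4
After 5 (prev): list=[42, 91, 4, 3, 6, 2] cursor@91
After 6 (prev): list=[42, 91, 4, 3, 6, 2] cursor@42
After 7 (insert_before(38)): list=[38, 42, 91, 4, 3, 6, 2] cursor@42
After 8 (delete_current): list=[38, 91, 4, 3, 6, 2] cursor@91
After 9 (insert_before(78)): list=[38, 78, 91, 4, 3, 6, 2] cursor@91
After 10 (delete_current): list=[38, 78, 4, 3, 6, 2] cursor@4

Answer: 4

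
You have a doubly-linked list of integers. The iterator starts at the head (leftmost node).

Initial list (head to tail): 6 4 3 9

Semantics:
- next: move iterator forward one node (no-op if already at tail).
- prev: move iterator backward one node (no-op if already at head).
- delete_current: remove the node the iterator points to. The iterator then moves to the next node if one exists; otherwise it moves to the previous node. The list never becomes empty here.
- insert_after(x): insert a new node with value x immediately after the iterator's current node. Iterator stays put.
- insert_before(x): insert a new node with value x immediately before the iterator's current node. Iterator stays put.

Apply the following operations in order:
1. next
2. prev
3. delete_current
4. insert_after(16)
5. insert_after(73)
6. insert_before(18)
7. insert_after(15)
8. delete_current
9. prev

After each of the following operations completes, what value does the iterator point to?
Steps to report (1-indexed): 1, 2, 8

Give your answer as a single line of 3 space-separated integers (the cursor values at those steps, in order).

After 1 (next): list=[6, 4, 3, 9] cursor@4
After 2 (prev): list=[6, 4, 3, 9] cursor@6
After 3 (delete_current): list=[4, 3, 9] cursor@4
After 4 (insert_after(16)): list=[4, 16, 3, 9] cursor@4
After 5 (insert_after(73)): list=[4, 73, 16, 3, 9] cursor@4
After 6 (insert_before(18)): list=[18, 4, 73, 16, 3, 9] cursor@4
After 7 (insert_after(15)): list=[18, 4, 15, 73, 16, 3, 9] cursor@4
After 8 (delete_current): list=[18, 15, 73, 16, 3, 9] cursor@15
After 9 (prev): list=[18, 15, 73, 16, 3, 9] cursor@18

Answer: 4 6 15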